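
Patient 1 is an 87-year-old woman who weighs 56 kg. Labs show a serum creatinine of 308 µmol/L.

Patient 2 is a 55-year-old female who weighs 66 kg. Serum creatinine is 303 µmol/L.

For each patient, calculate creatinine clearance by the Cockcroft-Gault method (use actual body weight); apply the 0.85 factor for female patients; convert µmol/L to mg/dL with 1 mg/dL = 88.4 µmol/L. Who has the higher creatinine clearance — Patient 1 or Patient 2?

Patient 1: SCr = 308 / 88.4 = 3.484 mg/dL
Patient 1: CrCl = (140 − 87) × 56 / (72 × 3.484) × 0.85 = 2968.0 / 250.85 × 0.85 ≈ 10.1 mL/min
Patient 2: SCr = 303 / 88.4 = 3.428 mg/dL
Patient 2: CrCl = (140 − 55) × 66 / (72 × 3.428) × 0.85 = 5610.0 / 246.82 × 0.85 ≈ 19.3 mL/min
10.1 vs 19.3 mL/min → Patient 2 is higher.

Patient 2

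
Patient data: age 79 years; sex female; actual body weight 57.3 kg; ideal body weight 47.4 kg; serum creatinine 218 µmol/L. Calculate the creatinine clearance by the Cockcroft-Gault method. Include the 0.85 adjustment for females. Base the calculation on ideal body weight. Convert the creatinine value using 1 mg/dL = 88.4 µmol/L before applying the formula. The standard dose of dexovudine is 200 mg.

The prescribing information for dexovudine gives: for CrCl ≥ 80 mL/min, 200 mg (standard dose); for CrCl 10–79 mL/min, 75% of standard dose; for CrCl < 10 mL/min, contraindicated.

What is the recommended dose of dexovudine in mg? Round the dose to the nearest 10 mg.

SCr = 218 / 88.4 = 2.466 mg/dL
CrCl = (140 − 79) × 47.4 / (72 × 2.466) × 0.85 = 2891.4 / 177.55 × 0.85 ≈ 13.8 mL/min
CrCl ≈ 14 mL/min → bracket 10–79 mL/min.
75% of 200 mg = 150 mg

150 mg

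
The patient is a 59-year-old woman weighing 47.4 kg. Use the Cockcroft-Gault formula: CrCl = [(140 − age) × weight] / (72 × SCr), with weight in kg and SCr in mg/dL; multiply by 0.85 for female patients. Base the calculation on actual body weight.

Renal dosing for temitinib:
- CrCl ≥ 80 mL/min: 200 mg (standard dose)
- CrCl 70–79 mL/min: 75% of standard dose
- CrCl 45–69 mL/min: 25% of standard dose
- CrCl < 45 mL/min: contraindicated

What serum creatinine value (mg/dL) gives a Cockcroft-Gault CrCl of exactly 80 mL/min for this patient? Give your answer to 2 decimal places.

Standard dose requires CrCl ≥ 80 mL/min.
Set (140 − 59) × 47.4 × 0.85 / (72 × SCr) = 80
SCr = (140 − 59) × 47.4 × 0.85 / (72 × 80) = 0.567 mg/dL

0.57 mg/dL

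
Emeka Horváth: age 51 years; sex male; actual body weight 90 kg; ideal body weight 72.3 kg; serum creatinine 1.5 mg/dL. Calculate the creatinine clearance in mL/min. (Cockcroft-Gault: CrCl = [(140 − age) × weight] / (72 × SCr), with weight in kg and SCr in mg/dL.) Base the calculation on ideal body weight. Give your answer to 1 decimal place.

CrCl = (140 − 51) × 72.3 / (72 × 1.5) = 6434.7 / 108.00 ≈ 59.6 mL/min

59.6 mL/min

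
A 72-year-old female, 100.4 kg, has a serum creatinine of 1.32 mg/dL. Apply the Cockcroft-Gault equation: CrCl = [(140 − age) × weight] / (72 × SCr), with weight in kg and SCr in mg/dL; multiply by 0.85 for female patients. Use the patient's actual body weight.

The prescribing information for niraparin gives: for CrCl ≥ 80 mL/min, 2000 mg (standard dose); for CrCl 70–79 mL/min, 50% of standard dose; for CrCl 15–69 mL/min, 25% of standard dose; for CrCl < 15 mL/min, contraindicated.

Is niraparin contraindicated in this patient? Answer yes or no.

CrCl = (140 − 72) × 100.4 / (72 × 1.32) × 0.85 = 6827.2 / 95.04 × 0.85 ≈ 61.1 mL/min
CrCl ≈ 61 mL/min, which is ≥ 15 mL/min.

no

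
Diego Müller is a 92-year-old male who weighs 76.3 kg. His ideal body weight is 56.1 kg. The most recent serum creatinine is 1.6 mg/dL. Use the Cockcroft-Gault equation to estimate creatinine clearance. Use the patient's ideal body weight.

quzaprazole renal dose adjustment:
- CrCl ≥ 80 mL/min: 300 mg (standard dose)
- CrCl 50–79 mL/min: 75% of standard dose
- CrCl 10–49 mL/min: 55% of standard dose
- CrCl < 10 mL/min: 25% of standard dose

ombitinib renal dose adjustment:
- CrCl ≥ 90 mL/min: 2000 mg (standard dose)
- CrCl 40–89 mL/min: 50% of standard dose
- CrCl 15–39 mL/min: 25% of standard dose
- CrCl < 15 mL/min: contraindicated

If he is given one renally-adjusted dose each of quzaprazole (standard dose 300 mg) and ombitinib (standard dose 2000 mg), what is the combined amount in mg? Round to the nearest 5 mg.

CrCl = (140 − 92) × 56.1 / (72 × 1.6) = 2692.8 / 115.20 ≈ 23.4 mL/min
CrCl ≈ 23 mL/min.
quzaprazole: 10–49 mL/min → 55% of 300 mg = 165 mg.
ombitinib: 15–39 mL/min → 25% of 2000 mg = 500 mg.
Total = 165 + 500 = 665 mg.

665 mg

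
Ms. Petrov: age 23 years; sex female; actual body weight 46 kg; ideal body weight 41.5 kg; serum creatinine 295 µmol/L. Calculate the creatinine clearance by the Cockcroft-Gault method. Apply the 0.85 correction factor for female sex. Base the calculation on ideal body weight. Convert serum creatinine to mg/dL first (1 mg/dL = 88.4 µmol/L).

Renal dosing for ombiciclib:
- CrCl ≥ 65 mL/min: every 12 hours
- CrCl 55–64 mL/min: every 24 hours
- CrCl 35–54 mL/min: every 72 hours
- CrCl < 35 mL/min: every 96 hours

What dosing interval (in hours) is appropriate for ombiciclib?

every 96 hours

SCr = 295 / 88.4 = 3.337 mg/dL
CrCl = (140 − 23) × 41.5 / (72 × 3.337) × 0.85 = 4855.5 / 240.26 × 0.85 ≈ 17.2 mL/min
CrCl ≈ 17 mL/min → bracket < 35 mL/min → every 96 hours.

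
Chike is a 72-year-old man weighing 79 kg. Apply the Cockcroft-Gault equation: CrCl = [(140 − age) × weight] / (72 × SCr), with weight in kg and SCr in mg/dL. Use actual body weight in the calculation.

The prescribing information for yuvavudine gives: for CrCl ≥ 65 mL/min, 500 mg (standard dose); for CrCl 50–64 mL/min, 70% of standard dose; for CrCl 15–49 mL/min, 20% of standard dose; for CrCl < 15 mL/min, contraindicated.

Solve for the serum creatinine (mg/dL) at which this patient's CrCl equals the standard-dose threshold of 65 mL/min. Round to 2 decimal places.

Standard dose requires CrCl ≥ 65 mL/min.
Set (140 − 72) × 79 / (72 × SCr) = 65
SCr = (140 − 72) × 79 / (72 × 65) = 1.148 mg/dL

1.15 mg/dL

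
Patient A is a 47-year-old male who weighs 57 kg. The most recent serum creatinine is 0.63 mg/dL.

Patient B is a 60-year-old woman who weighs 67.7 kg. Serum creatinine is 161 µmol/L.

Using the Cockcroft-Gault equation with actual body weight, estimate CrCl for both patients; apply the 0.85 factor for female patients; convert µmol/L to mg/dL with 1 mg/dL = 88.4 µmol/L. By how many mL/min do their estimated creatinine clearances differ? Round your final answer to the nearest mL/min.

82 mL/min

Patient A: CrCl = (140 − 47) × 57 / (72 × 0.63) = 5301.0 / 45.36 ≈ 116.9 mL/min
Patient B: SCr = 161 / 88.4 = 1.821 mg/dL
Patient B: CrCl = (140 − 60) × 67.7 / (72 × 1.821) × 0.85 = 5416.0 / 131.11 × 0.85 ≈ 35.1 mL/min
|116.9 − 35.1| = 81.8 mL/min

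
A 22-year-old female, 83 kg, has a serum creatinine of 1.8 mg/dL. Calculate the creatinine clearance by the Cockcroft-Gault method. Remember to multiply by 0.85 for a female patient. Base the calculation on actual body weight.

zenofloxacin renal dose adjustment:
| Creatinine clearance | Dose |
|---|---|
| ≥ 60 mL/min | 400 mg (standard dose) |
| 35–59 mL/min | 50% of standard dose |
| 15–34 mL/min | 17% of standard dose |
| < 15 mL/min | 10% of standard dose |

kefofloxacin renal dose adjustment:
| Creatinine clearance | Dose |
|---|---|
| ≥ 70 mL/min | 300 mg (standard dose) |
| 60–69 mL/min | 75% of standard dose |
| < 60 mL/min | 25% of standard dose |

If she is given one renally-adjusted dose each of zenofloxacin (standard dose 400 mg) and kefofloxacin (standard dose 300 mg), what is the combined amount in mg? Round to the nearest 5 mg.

CrCl = (140 − 22) × 83 / (72 × 1.8) × 0.85 = 9794.0 / 129.60 × 0.85 ≈ 64.2 mL/min
CrCl ≈ 64 mL/min.
zenofloxacin: ≥ 60 mL/min → 100% of 400 mg = 400 mg.
kefofloxacin: 60–69 mL/min → 75% of 300 mg = 225 mg.
Total = 400 + 225 = 625 mg.

625 mg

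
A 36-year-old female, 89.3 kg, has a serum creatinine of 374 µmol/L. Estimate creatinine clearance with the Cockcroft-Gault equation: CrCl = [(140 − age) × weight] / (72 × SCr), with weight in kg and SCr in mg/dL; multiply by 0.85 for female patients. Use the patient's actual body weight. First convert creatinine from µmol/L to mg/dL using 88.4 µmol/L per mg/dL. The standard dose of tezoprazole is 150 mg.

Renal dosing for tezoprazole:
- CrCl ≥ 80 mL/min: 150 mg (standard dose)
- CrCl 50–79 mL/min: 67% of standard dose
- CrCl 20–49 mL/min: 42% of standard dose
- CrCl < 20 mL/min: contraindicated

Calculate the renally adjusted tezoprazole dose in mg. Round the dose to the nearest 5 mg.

SCr = 374 / 88.4 = 4.231 mg/dL
CrCl = (140 − 36) × 89.3 / (72 × 4.231) × 0.85 = 9287.2 / 304.63 × 0.85 ≈ 25.9 mL/min
CrCl ≈ 26 mL/min → bracket 20–49 mL/min.
42% of 150 mg = 63 mg → 65 mg

65 mg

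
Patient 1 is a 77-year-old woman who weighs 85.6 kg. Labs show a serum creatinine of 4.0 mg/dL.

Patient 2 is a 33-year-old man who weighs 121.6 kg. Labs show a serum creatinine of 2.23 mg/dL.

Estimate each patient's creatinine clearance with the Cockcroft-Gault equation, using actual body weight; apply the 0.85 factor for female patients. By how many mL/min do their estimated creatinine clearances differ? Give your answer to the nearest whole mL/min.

Patient 1: CrCl = (140 − 77) × 85.6 / (72 × 4) × 0.85 = 5392.8 / 288.00 × 0.85 ≈ 15.9 mL/min
Patient 2: CrCl = (140 − 33) × 121.6 / (72 × 2.23) = 13011.2 / 160.56 ≈ 81.0 mL/min
|15.9 − 81.0| = 65.1 mL/min

65 mL/min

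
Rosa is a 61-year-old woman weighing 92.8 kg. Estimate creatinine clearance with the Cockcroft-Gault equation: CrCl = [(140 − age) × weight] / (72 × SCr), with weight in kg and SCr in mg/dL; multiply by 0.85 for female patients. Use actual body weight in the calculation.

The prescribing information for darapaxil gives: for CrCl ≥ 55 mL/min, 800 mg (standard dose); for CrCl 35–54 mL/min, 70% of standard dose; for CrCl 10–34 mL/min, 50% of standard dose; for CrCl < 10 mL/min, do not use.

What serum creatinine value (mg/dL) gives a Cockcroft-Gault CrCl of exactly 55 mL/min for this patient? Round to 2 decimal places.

1.57 mg/dL

Standard dose requires CrCl ≥ 55 mL/min.
Set (140 − 61) × 92.8 × 0.85 / (72 × SCr) = 55
SCr = (140 − 61) × 92.8 × 0.85 / (72 × 55) = 1.574 mg/dL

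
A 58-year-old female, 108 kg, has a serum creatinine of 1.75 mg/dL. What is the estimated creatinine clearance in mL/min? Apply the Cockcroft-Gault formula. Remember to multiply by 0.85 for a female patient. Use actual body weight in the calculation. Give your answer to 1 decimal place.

CrCl = (140 − 58) × 108 / (72 × 1.75) × 0.85 = 8856.0 / 126.00 × 0.85 ≈ 59.7 mL/min

59.7 mL/min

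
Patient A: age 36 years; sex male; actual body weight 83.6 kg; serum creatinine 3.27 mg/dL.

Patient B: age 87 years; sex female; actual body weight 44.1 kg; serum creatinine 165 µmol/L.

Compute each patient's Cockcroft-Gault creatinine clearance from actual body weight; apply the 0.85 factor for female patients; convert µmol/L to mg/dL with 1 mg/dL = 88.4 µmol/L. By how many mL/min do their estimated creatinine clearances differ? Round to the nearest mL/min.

Patient A: CrCl = (140 − 36) × 83.6 / (72 × 3.27) = 8694.4 / 235.44 ≈ 36.9 mL/min
Patient B: SCr = 165 / 88.4 = 1.867 mg/dL
Patient B: CrCl = (140 − 87) × 44.1 / (72 × 1.867) × 0.85 = 2337.3 / 134.42 × 0.85 ≈ 14.8 mL/min
|36.9 − 14.8| = 22.1 mL/min

22 mL/min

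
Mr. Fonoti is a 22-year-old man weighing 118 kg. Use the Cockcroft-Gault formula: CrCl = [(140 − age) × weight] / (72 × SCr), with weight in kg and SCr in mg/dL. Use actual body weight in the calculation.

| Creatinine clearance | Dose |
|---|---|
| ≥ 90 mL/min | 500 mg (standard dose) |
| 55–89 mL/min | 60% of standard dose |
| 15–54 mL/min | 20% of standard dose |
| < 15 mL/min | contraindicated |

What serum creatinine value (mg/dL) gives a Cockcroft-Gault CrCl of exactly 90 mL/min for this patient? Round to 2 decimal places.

2.15 mg/dL

Standard dose requires CrCl ≥ 90 mL/min.
Set (140 − 22) × 118 / (72 × SCr) = 90
SCr = (140 − 22) × 118 / (72 × 90) = 2.149 mg/dL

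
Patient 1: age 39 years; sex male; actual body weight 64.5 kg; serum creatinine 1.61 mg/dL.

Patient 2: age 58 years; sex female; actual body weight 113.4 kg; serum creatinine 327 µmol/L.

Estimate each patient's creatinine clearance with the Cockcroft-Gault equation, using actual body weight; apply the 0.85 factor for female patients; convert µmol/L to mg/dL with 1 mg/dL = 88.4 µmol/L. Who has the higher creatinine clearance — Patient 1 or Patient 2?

Patient 1: CrCl = (140 − 39) × 64.5 / (72 × 1.61) = 6514.5 / 115.92 ≈ 56.2 mL/min
Patient 2: SCr = 327 / 88.4 = 3.699 mg/dL
Patient 2: CrCl = (140 − 58) × 113.4 / (72 × 3.699) × 0.85 = 9298.8 / 266.33 × 0.85 ≈ 29.7 mL/min
56.2 vs 29.7 mL/min → Patient 1 is higher.

Patient 1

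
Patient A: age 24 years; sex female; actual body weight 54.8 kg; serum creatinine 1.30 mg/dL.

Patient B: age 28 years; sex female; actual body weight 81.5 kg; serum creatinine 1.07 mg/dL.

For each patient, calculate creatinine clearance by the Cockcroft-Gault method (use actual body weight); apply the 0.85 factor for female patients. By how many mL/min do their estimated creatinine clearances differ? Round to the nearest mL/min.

Patient A: CrCl = (140 − 24) × 54.8 / (72 × 1.3) × 0.85 = 6356.8 / 93.60 × 0.85 ≈ 57.7 mL/min
Patient B: CrCl = (140 − 28) × 81.5 / (72 × 1.07) × 0.85 = 9128.0 / 77.04 × 0.85 ≈ 100.7 mL/min
|57.7 − 100.7| = 43.0 mL/min

43 mL/min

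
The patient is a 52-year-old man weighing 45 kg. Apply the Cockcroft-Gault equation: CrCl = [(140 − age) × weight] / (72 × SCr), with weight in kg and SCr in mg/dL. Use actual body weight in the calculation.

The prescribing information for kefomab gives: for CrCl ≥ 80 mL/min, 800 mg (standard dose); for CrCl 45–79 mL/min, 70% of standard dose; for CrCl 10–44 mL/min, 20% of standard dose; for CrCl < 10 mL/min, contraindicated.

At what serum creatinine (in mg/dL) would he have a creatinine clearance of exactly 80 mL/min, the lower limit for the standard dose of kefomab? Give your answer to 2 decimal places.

0.69 mg/dL

Standard dose requires CrCl ≥ 80 mL/min.
Set (140 − 52) × 45 / (72 × SCr) = 80
SCr = (140 − 52) × 45 / (72 × 80) = 0.688 mg/dL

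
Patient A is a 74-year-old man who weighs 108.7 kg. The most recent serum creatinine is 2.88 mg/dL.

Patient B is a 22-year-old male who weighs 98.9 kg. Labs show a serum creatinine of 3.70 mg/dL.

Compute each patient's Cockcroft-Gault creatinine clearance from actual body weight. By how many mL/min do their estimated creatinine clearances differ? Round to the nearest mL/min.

Patient A: CrCl = (140 − 74) × 108.7 / (72 × 2.88) = 7174.2 / 207.36 ≈ 34.6 mL/min
Patient B: CrCl = (140 − 22) × 98.9 / (72 × 3.7) = 11670.2 / 266.40 ≈ 43.8 mL/min
|34.6 − 43.8| = 9.2 mL/min

9 mL/min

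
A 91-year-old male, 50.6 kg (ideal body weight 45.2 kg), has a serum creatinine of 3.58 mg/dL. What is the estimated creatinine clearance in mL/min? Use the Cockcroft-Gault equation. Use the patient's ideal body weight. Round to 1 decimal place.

CrCl = (140 − 91) × 45.2 / (72 × 3.58) = 2214.8 / 257.76 ≈ 8.6 mL/min

8.6 mL/min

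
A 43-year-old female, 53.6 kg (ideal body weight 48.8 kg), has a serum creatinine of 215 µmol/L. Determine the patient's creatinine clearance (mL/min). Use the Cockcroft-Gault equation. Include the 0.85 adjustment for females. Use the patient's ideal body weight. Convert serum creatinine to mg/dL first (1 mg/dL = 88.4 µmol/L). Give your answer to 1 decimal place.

SCr = 215 / 88.4 = 2.432 mg/dL
CrCl = (140 − 43) × 48.8 / (72 × 2.432) × 0.85 = 4733.6 / 175.10 × 0.85 ≈ 23.0 mL/min

23.0 mL/min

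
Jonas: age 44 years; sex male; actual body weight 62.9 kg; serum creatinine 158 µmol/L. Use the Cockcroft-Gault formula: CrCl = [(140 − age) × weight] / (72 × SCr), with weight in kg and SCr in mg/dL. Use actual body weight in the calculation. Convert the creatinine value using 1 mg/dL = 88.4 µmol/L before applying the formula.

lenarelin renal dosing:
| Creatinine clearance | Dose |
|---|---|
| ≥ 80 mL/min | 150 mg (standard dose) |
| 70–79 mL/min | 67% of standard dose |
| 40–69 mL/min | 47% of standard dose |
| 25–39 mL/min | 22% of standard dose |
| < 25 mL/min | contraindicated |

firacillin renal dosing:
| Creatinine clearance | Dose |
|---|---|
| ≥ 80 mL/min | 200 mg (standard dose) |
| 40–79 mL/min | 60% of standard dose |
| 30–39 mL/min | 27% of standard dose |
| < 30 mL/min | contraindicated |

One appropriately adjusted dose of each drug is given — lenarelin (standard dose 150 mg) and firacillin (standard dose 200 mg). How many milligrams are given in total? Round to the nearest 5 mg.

190 mg

SCr = 158 / 88.4 = 1.787 mg/dL
CrCl = (140 − 44) × 62.9 / (72 × 1.787) = 6038.4 / 128.66 ≈ 46.9 mL/min
CrCl ≈ 47 mL/min.
lenarelin: 40–69 mL/min → 47% of 150 mg = 70.5 mg.
firacillin: 40–79 mL/min → 60% of 200 mg = 120 mg.
Total = 70.5 + 120 = 190.5 mg.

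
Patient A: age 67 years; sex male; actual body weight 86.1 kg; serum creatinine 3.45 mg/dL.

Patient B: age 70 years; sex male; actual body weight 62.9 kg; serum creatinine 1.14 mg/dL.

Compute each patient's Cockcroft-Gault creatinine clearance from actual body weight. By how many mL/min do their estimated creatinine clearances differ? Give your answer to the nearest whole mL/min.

28 mL/min

Patient A: CrCl = (140 − 67) × 86.1 / (72 × 3.45) = 6285.3 / 248.40 ≈ 25.3 mL/min
Patient B: CrCl = (140 − 70) × 62.9 / (72 × 1.14) = 4403.0 / 82.08 ≈ 53.6 mL/min
|25.3 − 53.6| = 28.3 mL/min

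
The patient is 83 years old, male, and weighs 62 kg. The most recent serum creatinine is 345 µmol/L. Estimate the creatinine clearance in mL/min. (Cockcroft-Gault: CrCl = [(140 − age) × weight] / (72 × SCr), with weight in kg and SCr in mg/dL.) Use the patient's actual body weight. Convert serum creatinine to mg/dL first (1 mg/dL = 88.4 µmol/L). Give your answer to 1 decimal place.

SCr = 345 / 88.4 = 3.903 mg/dL
CrCl = (140 − 83) × 62 / (72 × 3.903) = 3534.0 / 281.02 ≈ 12.6 mL/min

12.6 mL/min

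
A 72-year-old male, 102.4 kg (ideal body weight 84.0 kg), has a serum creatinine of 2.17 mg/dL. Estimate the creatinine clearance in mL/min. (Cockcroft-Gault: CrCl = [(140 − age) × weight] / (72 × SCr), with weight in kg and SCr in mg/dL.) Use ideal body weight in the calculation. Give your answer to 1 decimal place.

CrCl = (140 − 72) × 84 / (72 × 2.17) = 5712.0 / 156.24 ≈ 36.6 mL/min

36.6 mL/min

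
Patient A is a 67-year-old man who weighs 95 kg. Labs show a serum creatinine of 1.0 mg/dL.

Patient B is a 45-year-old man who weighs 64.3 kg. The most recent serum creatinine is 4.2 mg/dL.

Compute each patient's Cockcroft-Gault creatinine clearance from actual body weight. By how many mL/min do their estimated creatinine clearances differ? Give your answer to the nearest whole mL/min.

Patient A: CrCl = (140 − 67) × 95 / (72 × 1) = 6935.0 / 72.00 ≈ 96.3 mL/min
Patient B: CrCl = (140 − 45) × 64.3 / (72 × 4.2) = 6108.5 / 302.40 ≈ 20.2 mL/min
|96.3 − 20.2| = 76.1 mL/min

76 mL/min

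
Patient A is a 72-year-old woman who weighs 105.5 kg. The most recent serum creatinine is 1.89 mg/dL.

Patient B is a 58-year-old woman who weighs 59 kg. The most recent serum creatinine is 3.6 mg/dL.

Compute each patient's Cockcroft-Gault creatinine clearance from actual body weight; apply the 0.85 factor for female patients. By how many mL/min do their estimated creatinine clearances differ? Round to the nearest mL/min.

29 mL/min

Patient A: CrCl = (140 − 72) × 105.5 / (72 × 1.89) × 0.85 = 7174.0 / 136.08 × 0.85 ≈ 44.8 mL/min
Patient B: CrCl = (140 − 58) × 59 / (72 × 3.6) × 0.85 = 4838.0 / 259.20 × 0.85 ≈ 15.9 mL/min
|44.8 − 15.9| = 28.9 mL/min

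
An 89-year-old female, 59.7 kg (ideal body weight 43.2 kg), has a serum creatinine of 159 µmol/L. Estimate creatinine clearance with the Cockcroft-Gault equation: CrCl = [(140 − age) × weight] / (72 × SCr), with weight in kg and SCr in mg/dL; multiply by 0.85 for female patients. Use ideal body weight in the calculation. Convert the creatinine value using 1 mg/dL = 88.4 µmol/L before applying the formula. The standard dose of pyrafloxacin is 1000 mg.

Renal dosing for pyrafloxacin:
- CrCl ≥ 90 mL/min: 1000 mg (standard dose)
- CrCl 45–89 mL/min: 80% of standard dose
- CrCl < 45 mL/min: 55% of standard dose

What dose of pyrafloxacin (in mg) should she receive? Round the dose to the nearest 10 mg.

SCr = 159 / 88.4 = 1.799 mg/dL
CrCl = (140 − 89) × 43.2 / (72 × 1.799) × 0.85 = 2203.2 / 129.53 × 0.85 ≈ 14.5 mL/min
CrCl ≈ 14 mL/min → bracket < 45 mL/min.
55% of 1000 mg = 550 mg

550 mg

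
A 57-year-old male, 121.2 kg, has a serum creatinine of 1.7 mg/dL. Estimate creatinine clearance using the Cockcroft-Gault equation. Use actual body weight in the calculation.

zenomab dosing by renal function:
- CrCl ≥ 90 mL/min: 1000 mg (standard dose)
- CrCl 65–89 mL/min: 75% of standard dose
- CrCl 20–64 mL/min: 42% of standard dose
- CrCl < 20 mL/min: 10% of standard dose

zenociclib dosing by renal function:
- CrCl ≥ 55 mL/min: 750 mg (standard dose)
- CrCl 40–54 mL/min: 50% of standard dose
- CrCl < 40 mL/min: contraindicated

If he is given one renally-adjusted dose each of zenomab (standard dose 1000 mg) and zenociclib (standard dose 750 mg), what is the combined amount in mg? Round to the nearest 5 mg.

1500 mg

CrCl = (140 − 57) × 121.2 / (72 × 1.7) = 10059.6 / 122.40 ≈ 82.2 mL/min
CrCl ≈ 82 mL/min.
zenomab: 65–89 mL/min → 75% of 1000 mg = 750 mg.
zenociclib: ≥ 55 mL/min → 100% of 750 mg = 750 mg.
Total = 750 + 750 = 1500 mg.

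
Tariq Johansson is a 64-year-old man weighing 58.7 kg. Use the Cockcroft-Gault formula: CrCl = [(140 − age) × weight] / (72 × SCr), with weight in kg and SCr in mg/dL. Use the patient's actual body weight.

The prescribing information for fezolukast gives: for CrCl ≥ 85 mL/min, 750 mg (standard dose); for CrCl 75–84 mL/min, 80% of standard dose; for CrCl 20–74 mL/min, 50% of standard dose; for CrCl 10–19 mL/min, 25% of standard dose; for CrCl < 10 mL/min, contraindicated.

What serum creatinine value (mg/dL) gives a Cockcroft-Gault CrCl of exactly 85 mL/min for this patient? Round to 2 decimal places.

Standard dose requires CrCl ≥ 85 mL/min.
Set (140 − 64) × 58.7 / (72 × SCr) = 85
SCr = (140 − 64) × 58.7 / (72 × 85) = 0.729 mg/dL

0.73 mg/dL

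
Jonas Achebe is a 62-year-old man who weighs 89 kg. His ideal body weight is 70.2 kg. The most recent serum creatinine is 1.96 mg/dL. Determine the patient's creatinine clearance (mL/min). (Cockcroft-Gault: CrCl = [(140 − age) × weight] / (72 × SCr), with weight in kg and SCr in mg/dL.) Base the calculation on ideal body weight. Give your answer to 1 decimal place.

CrCl = (140 − 62) × 70.2 / (72 × 1.96) = 5475.6 / 141.12 ≈ 38.8 mL/min

38.8 mL/min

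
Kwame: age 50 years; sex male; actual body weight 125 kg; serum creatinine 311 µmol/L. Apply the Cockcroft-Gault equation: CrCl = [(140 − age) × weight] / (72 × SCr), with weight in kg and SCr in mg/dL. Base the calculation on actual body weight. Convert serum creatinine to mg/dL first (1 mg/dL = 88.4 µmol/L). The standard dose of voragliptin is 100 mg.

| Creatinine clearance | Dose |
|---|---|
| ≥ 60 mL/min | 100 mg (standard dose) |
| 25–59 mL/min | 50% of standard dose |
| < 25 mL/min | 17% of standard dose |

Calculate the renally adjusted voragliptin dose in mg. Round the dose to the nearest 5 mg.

50 mg

SCr = 311 / 88.4 = 3.518 mg/dL
CrCl = (140 − 50) × 125 / (72 × 3.518) = 11250.0 / 253.30 ≈ 44.4 mL/min
CrCl ≈ 44 mL/min → bracket 25–59 mL/min.
50% of 100 mg = 50 mg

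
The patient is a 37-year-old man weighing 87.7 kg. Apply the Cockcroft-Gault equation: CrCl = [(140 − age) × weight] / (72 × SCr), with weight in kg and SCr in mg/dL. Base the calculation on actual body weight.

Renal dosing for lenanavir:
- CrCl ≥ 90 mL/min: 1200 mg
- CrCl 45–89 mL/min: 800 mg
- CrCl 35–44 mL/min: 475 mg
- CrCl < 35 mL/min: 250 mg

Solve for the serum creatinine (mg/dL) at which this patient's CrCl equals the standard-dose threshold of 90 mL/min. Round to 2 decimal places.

Standard dose requires CrCl ≥ 90 mL/min.
Set (140 − 37) × 87.7 / (72 × SCr) = 90
SCr = (140 − 37) × 87.7 / (72 × 90) = 1.394 mg/dL

1.39 mg/dL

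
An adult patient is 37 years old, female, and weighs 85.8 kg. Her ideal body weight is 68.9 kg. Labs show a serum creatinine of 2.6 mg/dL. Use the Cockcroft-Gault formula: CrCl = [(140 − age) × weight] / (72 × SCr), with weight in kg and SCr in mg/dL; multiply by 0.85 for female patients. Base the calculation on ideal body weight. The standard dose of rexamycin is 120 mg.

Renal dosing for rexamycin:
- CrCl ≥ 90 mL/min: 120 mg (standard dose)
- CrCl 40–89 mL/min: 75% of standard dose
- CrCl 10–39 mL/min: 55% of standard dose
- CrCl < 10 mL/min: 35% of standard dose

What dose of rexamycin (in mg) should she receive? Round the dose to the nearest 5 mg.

CrCl = (140 − 37) × 68.9 / (72 × 2.6) × 0.85 = 7096.7 / 187.20 × 0.85 ≈ 32.2 mL/min
CrCl ≈ 32 mL/min → bracket 10–39 mL/min.
55% of 120 mg = 66 mg → 65 mg

65 mg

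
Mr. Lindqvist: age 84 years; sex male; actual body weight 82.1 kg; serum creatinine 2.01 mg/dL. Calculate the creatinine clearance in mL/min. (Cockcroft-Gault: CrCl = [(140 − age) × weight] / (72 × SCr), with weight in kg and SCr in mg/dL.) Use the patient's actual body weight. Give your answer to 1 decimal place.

CrCl = (140 − 84) × 82.1 / (72 × 2.01) = 4597.6 / 144.72 ≈ 31.8 mL/min

31.8 mL/min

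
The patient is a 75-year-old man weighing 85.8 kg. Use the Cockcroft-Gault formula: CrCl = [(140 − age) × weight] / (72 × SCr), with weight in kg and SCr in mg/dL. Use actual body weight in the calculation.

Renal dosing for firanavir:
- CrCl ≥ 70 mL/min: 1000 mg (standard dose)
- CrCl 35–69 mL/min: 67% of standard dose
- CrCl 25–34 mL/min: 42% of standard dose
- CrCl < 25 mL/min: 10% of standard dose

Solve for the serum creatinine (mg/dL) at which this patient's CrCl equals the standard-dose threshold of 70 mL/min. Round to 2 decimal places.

Standard dose requires CrCl ≥ 70 mL/min.
Set (140 − 75) × 85.8 / (72 × SCr) = 70
SCr = (140 − 75) × 85.8 / (72 × 70) = 1.107 mg/dL

1.11 mg/dL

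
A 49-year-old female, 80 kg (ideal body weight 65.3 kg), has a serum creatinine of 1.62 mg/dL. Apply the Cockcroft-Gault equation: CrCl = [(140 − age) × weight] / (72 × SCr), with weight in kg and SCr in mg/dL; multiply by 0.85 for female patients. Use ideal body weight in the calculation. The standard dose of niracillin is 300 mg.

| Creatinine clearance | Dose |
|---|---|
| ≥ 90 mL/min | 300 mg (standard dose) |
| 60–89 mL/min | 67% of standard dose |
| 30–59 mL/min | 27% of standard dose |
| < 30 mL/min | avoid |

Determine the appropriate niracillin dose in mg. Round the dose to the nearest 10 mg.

CrCl = (140 − 49) × 65.3 / (72 × 1.62) × 0.85 = 5942.3 / 116.64 × 0.85 ≈ 43.3 mL/min
CrCl ≈ 43 mL/min → bracket 30–59 mL/min.
27% of 300 mg = 81 mg → 80 mg

80 mg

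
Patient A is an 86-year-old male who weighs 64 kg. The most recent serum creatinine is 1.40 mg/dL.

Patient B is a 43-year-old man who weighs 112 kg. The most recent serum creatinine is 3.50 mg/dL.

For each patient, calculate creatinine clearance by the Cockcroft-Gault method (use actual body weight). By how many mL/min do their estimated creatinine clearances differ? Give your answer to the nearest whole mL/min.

Patient A: CrCl = (140 − 86) × 64 / (72 × 1.4) = 3456.0 / 100.80 ≈ 34.3 mL/min
Patient B: CrCl = (140 − 43) × 112 / (72 × 3.5) = 10864.0 / 252.00 ≈ 43.1 mL/min
|34.3 − 43.1| = 8.8 mL/min

9 mL/min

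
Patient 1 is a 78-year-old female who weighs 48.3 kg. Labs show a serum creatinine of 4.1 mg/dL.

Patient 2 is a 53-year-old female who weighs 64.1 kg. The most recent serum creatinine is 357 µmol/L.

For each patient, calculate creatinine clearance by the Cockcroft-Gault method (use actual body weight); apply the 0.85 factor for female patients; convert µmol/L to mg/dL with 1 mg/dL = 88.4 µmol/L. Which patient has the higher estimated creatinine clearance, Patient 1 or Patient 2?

Patient 1: CrCl = (140 − 78) × 48.3 / (72 × 4.1) × 0.85 = 2994.6 / 295.20 × 0.85 ≈ 8.6 mL/min
Patient 2: SCr = 357 / 88.4 = 4.038 mg/dL
Patient 2: CrCl = (140 − 53) × 64.1 / (72 × 4.038) × 0.85 = 5576.7 / 290.74 × 0.85 ≈ 16.3 mL/min
8.6 vs 16.3 mL/min → Patient 2 is higher.

Patient 2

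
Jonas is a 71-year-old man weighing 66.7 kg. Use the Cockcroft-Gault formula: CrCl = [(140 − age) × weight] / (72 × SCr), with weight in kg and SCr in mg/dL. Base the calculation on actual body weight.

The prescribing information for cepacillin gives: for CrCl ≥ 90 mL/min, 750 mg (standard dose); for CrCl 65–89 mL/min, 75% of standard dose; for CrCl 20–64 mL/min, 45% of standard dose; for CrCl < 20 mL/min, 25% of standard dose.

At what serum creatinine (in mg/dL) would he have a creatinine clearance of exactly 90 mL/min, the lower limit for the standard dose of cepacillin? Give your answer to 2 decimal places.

Standard dose requires CrCl ≥ 90 mL/min.
Set (140 − 71) × 66.7 / (72 × SCr) = 90
SCr = (140 − 71) × 66.7 / (72 × 90) = 0.710 mg/dL

0.71 mg/dL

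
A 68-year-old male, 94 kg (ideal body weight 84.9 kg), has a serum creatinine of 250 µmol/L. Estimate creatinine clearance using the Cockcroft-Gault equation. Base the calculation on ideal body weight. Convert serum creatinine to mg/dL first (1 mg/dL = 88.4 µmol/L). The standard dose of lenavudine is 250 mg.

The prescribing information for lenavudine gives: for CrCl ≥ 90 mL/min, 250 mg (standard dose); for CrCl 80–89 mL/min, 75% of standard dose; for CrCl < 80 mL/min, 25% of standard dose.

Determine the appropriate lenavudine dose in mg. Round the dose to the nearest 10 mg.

SCr = 250 / 88.4 = 2.828 mg/dL
CrCl = (140 − 68) × 84.9 / (72 × 2.828) = 6112.8 / 203.62 ≈ 30.0 mL/min
CrCl ≈ 30 mL/min → bracket < 80 mL/min.
25% of 250 mg = 62.5 mg → 60 mg

60 mg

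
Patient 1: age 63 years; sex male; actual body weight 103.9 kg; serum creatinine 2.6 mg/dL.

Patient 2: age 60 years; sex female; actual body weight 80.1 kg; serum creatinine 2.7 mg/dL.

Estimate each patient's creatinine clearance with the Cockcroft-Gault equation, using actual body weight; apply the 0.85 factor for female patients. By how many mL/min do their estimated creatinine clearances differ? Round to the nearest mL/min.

Patient 1: CrCl = (140 − 63) × 103.9 / (72 × 2.6) = 8000.3 / 187.20 ≈ 42.7 mL/min
Patient 2: CrCl = (140 − 60) × 80.1 / (72 × 2.7) × 0.85 = 6408.0 / 194.40 × 0.85 ≈ 28.0 mL/min
|42.7 − 28.0| = 14.7 mL/min

15 mL/min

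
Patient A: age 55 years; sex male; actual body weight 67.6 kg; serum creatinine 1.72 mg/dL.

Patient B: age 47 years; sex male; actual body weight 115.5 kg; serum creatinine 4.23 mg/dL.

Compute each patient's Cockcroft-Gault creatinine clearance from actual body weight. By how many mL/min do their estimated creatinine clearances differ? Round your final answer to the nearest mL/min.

Patient A: CrCl = (140 − 55) × 67.6 / (72 × 1.72) = 5746.0 / 123.84 ≈ 46.4 mL/min
Patient B: CrCl = (140 − 47) × 115.5 / (72 × 4.23) = 10741.5 / 304.56 ≈ 35.3 mL/min
|46.4 − 35.3| = 11.1 mL/min

11 mL/min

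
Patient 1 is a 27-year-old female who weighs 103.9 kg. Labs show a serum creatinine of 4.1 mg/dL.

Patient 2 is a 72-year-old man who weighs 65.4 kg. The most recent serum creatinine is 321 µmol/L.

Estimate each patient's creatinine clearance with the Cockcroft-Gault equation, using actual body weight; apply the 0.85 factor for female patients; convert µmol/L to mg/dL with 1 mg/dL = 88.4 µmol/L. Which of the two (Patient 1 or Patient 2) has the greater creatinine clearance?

Patient 1

Patient 1: CrCl = (140 − 27) × 103.9 / (72 × 4.1) × 0.85 = 11740.7 / 295.20 × 0.85 ≈ 33.8 mL/min
Patient 2: SCr = 321 / 88.4 = 3.631 mg/dL
Patient 2: CrCl = (140 − 72) × 65.4 / (72 × 3.631) = 4447.2 / 261.43 ≈ 17.0 mL/min
33.8 vs 17.0 mL/min → Patient 1 is higher.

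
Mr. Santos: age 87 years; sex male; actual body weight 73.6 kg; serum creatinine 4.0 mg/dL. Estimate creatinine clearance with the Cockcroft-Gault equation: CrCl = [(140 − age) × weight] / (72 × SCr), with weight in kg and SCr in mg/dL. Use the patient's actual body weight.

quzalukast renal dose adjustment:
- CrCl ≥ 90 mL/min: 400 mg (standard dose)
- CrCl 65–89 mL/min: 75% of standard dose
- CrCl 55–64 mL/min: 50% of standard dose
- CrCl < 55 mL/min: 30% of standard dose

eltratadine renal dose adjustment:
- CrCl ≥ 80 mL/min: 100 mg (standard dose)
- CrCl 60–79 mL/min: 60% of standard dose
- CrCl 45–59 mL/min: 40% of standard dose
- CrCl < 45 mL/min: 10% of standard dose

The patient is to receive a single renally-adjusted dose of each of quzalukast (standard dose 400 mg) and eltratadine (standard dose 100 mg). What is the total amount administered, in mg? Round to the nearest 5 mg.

CrCl = (140 − 87) × 73.6 / (72 × 4) = 3900.8 / 288.00 ≈ 13.5 mL/min
CrCl ≈ 14 mL/min.
quzalukast: < 55 mL/min → 30% of 400 mg = 120 mg.
eltratadine: < 45 mL/min → 10% of 100 mg = 10 mg.
Total = 120 + 10 = 130 mg.

130 mg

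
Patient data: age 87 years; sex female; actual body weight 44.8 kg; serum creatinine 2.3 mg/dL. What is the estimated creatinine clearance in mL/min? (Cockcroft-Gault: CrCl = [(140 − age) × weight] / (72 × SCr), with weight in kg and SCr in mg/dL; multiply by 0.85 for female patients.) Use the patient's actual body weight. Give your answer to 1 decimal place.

12.2 mL/min

CrCl = (140 − 87) × 44.8 / (72 × 2.3) × 0.85 = 2374.4 / 165.60 × 0.85 ≈ 12.2 mL/min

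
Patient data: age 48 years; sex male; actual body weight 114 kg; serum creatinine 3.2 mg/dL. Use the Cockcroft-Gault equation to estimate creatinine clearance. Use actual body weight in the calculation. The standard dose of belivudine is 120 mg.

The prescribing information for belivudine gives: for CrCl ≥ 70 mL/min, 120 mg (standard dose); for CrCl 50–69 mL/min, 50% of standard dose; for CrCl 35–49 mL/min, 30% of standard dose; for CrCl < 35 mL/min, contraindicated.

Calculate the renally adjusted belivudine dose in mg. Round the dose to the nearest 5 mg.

CrCl = (140 − 48) × 114 / (72 × 3.2) = 10488.0 / 230.40 ≈ 45.5 mL/min
CrCl ≈ 46 mL/min → bracket 35–49 mL/min.
30% of 120 mg = 36 mg → 35 mg

35 mg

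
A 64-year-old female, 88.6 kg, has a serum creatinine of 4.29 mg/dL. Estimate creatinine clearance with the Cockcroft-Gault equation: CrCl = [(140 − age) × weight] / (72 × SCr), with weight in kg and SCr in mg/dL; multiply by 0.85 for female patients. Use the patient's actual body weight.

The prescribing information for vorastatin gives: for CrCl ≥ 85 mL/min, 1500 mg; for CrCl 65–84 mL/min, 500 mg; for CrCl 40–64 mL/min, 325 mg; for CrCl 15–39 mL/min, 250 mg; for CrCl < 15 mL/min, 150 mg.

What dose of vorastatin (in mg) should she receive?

CrCl = (140 − 64) × 88.6 / (72 × 4.29) × 0.85 = 6733.6 / 308.88 × 0.85 ≈ 18.5 mL/min
CrCl ≈ 19 mL/min → bracket 15–39 mL/min.
Dose for this bracket: 250 mg.

250 mg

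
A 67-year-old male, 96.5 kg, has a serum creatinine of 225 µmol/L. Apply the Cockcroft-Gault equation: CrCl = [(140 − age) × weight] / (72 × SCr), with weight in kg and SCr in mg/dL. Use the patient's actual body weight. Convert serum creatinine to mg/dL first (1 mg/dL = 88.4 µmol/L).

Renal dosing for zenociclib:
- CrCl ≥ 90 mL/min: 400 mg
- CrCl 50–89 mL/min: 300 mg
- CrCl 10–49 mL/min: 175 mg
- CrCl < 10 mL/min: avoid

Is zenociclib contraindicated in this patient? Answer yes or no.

no

SCr = 225 / 88.4 = 2.545 mg/dL
CrCl = (140 − 67) × 96.5 / (72 × 2.545) = 7044.5 / 183.24 ≈ 38.4 mL/min
CrCl ≈ 38 mL/min, which is ≥ 10 mL/min.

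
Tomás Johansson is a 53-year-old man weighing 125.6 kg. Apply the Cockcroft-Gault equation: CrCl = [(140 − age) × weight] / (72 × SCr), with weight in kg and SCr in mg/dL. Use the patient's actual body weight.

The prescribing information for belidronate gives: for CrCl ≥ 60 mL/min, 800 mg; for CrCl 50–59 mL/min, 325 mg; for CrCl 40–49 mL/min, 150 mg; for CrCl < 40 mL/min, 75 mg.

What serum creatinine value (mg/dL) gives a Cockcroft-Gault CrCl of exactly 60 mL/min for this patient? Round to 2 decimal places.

Standard dose requires CrCl ≥ 60 mL/min.
Set (140 − 53) × 125.6 / (72 × SCr) = 60
SCr = (140 − 53) × 125.6 / (72 × 60) = 2.529 mg/dL

2.53 mg/dL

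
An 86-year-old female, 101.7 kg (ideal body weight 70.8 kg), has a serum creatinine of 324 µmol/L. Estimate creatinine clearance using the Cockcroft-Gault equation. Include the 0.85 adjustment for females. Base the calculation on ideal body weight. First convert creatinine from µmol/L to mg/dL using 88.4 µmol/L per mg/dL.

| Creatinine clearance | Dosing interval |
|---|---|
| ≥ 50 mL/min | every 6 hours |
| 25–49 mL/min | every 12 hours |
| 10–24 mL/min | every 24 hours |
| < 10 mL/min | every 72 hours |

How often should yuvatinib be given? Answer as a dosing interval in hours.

every 24 hours

SCr = 324 / 88.4 = 3.665 mg/dL
CrCl = (140 − 86) × 70.8 / (72 × 3.665) × 0.85 = 3823.2 / 263.88 × 0.85 ≈ 12.3 mL/min
CrCl ≈ 12 mL/min → bracket 10–24 mL/min → every 24 hours.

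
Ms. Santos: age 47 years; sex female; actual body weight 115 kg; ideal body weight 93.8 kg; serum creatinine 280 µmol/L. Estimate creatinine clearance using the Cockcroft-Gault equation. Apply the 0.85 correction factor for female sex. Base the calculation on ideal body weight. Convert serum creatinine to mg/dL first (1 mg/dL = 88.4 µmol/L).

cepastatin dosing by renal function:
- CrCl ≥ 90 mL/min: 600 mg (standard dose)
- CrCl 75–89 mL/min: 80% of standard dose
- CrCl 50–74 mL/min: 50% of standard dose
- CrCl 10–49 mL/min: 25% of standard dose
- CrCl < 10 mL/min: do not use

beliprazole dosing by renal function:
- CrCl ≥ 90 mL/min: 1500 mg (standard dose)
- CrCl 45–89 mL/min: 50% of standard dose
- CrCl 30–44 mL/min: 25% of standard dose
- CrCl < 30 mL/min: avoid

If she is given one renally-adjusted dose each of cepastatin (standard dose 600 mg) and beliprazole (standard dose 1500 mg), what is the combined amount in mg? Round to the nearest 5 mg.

525 mg

SCr = 280 / 88.4 = 3.167 mg/dL
CrCl = (140 − 47) × 93.8 / (72 × 3.167) × 0.85 = 8723.4 / 228.02 × 0.85 ≈ 32.5 mL/min
CrCl ≈ 33 mL/min.
cepastatin: 10–49 mL/min → 25% of 600 mg = 150 mg.
beliprazole: 30–44 mL/min → 25% of 1500 mg = 375 mg.
Total = 150 + 375 = 525 mg.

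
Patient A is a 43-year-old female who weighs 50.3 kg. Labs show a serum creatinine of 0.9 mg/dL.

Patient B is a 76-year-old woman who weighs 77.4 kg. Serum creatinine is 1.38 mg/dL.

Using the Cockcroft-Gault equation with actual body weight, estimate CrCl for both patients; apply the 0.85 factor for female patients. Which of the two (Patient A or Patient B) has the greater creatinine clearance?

Patient A

Patient A: CrCl = (140 − 43) × 50.3 / (72 × 0.9) × 0.85 = 4879.1 / 64.80 × 0.85 ≈ 64.0 mL/min
Patient B: CrCl = (140 − 76) × 77.4 / (72 × 1.38) × 0.85 = 4953.6 / 99.36 × 0.85 ≈ 42.4 mL/min
64.0 vs 42.4 mL/min → Patient A is higher.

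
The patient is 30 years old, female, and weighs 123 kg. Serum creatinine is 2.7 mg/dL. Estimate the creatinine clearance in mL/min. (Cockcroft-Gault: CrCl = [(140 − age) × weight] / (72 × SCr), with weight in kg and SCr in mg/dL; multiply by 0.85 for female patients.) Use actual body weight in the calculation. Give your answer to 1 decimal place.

CrCl = (140 − 30) × 123 / (72 × 2.7) × 0.85 = 13530.0 / 194.40 × 0.85 ≈ 59.2 mL/min

59.2 mL/min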